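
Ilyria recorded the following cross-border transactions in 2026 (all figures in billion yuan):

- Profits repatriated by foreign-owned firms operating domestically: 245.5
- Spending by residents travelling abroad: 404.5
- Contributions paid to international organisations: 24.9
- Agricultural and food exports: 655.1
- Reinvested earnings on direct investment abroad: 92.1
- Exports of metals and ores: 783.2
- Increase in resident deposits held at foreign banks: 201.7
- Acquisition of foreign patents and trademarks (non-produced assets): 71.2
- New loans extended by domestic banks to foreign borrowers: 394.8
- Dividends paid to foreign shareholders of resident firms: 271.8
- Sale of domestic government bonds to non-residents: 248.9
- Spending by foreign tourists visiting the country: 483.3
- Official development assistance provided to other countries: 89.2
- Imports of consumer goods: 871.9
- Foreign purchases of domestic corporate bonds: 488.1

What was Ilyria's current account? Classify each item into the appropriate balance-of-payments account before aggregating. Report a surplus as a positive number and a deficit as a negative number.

Goods: 655.1 - 871.9 + 783.2 = 566.4
Services: 483.3 - 404.5 = 78.8
Primary income: -245.5 + 92.1 - 271.8 = -425.2
Secondary income: -24.9 - 89.2 = -114.1
Current account = 566.4 + 78.8 + (-425.2) + (-114.1) = 105.9
(Excluded from the current account — financial account: increase in resident deposits held at foreign banks 201.7, new loans extended by domestic banks to foreign borrowers 394.8, sale of domestic government bonds to non-residents 248.9, foreign purchases of domestic corporate bonds 488.1; capital account: acquisition of foreign patents and trademarks (non-produced assets) 71.2.)

105.9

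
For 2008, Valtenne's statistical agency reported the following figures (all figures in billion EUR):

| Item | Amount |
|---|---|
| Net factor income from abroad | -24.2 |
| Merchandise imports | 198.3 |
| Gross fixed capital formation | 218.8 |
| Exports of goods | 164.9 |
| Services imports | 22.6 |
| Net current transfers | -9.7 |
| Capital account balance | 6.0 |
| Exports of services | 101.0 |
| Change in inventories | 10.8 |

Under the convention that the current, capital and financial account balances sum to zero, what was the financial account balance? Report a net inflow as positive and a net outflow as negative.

-17.1

Goods balance = 164.9 - 198.3 = -33.4
Services balance = 101.0 - 22.6 = 78.4
Trade balance (goods + services) = -33.4 + 78.4 = 45.0
Net primary income = -24.2
Net secondary income = -9.7
Current account = 45.0 + (-24.2) + (-9.7) = 11.1
Financial account = -(11.1 + 6.0) = -17.1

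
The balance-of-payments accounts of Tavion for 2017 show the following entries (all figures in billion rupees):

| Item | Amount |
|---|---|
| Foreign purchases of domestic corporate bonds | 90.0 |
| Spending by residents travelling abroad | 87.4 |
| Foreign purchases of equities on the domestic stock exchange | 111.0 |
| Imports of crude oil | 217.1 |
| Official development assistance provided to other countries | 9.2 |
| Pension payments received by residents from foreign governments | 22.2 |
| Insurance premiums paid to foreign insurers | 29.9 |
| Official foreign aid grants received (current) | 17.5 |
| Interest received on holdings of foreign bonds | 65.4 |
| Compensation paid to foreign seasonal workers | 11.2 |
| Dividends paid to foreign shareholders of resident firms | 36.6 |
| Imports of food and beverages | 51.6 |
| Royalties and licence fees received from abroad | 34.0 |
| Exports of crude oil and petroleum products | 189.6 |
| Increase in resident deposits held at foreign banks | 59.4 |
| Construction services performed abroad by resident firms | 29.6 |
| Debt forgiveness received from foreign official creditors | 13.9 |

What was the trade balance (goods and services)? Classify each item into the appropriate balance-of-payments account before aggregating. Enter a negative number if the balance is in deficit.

-132.8

Goods: -51.6 - 217.1 + 189.6 = -79.1
Services: 29.6 - 87.4 - 29.9 + 34.0 = -53.7
Trade balance = -79.1 + (-53.7) = -132.8
(Excluded from the trade balance — financial account: foreign purchases of domestic corporate bonds 90.0, foreign purchases of equities on the domestic stock exchange 111.0, increase in resident deposits held at foreign banks 59.4; secondary income: official development assistance provided to other countries 9.2, pension payments received by residents from foreign governments 22.2, official foreign aid grants received (current) 17.5; primary income: interest received on holdings of foreign bonds 65.4, compensation paid to foreign seasonal workers 11.2, dividends paid to foreign shareholders of resident firms 36.6; capital account: debt forgiveness received from foreign official creditors 13.9.)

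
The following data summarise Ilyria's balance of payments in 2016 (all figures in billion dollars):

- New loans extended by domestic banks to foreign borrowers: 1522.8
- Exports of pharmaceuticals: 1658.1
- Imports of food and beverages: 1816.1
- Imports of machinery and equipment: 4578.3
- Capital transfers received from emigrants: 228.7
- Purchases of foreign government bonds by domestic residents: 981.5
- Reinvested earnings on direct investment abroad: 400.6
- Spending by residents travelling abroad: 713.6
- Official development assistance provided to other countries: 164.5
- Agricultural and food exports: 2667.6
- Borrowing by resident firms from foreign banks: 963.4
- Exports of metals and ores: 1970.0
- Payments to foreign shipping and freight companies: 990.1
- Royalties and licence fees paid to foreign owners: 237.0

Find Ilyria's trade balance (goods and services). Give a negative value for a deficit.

Goods: -4578.3 + 1658.1 + 2667.6 + 1970.0 - 1816.1 = -98.7
Services: -713.6 - 237.0 - 990.1 = -1940.7
Trade balance = -98.7 + (-1940.7) = -2039.4
(Excluded from the trade balance — financial account: new loans extended by domestic banks to foreign borrowers 1522.8, purchases of foreign government bonds by domestic residents 981.5, borrowing by resident firms from foreign banks 963.4; capital account: capital transfers received from emigrants 228.7; primary income: reinvested earnings on direct investment abroad 400.6; secondary income: official development assistance provided to other countries 164.5.)

-2039.4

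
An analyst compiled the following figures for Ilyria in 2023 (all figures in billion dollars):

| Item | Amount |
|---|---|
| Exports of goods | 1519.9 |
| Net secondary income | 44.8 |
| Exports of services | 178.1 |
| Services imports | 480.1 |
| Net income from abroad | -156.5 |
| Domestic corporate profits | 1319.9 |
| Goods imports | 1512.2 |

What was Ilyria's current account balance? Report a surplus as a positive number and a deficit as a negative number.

-406.0

Goods balance = 1519.9 - 1512.2 = 7.7
Services balance = 178.1 - 480.1 = -302.0
Trade balance (goods + services) = 7.7 + (-302.0) = -294.3
Net primary income = -156.5
Net secondary income = 44.8
Current account = -294.3 + (-156.5) + 44.8 = -406.0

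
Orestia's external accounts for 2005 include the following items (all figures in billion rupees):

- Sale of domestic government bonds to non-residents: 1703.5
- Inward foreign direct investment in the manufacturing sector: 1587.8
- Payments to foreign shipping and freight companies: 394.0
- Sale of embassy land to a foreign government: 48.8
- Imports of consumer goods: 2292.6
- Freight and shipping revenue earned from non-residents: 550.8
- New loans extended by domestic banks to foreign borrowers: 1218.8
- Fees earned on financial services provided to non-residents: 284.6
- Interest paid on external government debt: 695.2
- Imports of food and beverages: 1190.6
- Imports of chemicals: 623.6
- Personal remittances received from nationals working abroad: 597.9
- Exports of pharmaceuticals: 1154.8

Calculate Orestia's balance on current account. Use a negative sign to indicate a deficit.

-2607.9

Goods: -1190.6 + 1154.8 - 2292.6 - 623.6 = -2952.0
Services: 284.6 - 394.0 + 550.8 = 441.4
Primary income: -695.2
Secondary income: 597.9
Current account = (-2952.0) + 441.4 + (-695.2) + 597.9 = -2607.9
(Excluded from the current account — financial account: sale of domestic government bonds to non-residents 1703.5, inward foreign direct investment in the manufacturing sector 1587.8, new loans extended by domestic banks to foreign borrowers 1218.8; capital account: sale of embassy land to a foreign government 48.8.)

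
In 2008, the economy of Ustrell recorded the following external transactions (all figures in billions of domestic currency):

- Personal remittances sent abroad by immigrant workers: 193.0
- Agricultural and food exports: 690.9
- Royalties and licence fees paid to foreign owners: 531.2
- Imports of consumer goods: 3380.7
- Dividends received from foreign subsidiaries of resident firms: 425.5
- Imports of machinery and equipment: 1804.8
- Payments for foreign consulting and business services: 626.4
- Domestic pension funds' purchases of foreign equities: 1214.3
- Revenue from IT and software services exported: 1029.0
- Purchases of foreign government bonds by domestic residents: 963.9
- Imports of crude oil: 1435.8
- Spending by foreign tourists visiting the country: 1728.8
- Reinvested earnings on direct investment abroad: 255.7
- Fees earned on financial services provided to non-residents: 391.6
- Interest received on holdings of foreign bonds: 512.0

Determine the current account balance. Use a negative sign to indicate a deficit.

-2938.4

Goods: 690.9 - 1435.8 - 1804.8 - 3380.7 = -5930.4
Services: 391.6 + 1029.0 + 1728.8 - 626.4 - 531.2 = 1991.8
Primary income: 255.7 + 425.5 + 512.0 = 1193.2
Secondary income: -193.0
Current account = (-5930.4) + 1991.8 + 1193.2 + (-193.0) = -2938.4
(Excluded from the current account — financial account: domestic pension funds' purchases of foreign equities 1214.3, purchases of foreign government bonds by domestic residents 963.9.)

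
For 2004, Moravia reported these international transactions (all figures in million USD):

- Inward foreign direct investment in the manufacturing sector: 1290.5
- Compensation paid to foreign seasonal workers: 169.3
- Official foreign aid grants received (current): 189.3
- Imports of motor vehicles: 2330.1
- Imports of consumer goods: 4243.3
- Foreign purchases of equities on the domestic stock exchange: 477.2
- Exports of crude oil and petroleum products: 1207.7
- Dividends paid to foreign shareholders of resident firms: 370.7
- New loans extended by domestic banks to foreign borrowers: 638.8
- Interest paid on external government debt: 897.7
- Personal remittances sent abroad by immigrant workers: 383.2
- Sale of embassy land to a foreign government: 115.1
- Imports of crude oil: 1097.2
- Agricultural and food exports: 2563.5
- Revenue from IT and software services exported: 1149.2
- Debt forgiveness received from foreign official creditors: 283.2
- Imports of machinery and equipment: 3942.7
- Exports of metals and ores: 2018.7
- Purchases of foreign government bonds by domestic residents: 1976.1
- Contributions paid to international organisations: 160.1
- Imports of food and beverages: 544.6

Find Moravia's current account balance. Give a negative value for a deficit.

-7010.5

Goods: 2563.5 - 1097.2 + 2018.7 + 1207.7 - 4243.3 - 3942.7 - 2330.1 - 544.6 = -6368.0
Services: 1149.2
Primary income: -169.3 - 897.7 - 370.7 = -1437.7
Secondary income: 189.3 - 383.2 - 160.1 = -354.0
Current account = (-6368.0) + 1149.2 + (-1437.7) + (-354.0) = -7010.5
(Excluded from the current account — financial account: inward foreign direct investment in the manufacturing sector 1290.5, foreign purchases of equities on the domestic stock exchange 477.2, new loans extended by domestic banks to foreign borrowers 638.8, purchases of foreign government bonds by domestic residents 1976.1; capital account: sale of embassy land to a foreign government 115.1, debt forgiveness received from foreign official creditors 283.2.)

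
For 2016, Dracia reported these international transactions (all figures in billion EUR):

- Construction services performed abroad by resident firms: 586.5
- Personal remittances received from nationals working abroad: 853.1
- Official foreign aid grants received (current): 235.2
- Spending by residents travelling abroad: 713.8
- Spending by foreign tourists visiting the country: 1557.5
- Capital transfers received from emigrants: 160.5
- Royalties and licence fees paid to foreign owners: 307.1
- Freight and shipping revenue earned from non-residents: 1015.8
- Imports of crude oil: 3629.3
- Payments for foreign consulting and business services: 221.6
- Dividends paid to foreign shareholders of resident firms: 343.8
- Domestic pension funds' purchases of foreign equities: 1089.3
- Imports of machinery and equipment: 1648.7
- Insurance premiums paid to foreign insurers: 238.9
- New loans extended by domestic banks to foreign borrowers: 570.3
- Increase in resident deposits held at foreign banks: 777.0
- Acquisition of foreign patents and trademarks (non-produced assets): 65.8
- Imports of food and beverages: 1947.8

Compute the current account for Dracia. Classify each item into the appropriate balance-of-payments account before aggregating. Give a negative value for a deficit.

-4802.9

Goods: -1648.7 - 1947.8 - 3629.3 = -7225.8
Services: -238.9 + 1557.5 - 221.6 - 307.1 + 586.5 - 713.8 + 1015.8 = 1678.4
Primary income: -343.8
Secondary income: 853.1 + 235.2 = 1088.3
Current account = (-7225.8) + 1678.4 + (-343.8) + 1088.3 = -4802.9
(Excluded from the current account — capital account: capital transfers received from emigrants 160.5, acquisition of foreign patents and trademarks (non-produced assets) 65.8; financial account: domestic pension funds' purchases of foreign equities 1089.3, new loans extended by domestic banks to foreign borrowers 570.3, increase in resident deposits held at foreign banks 777.0.)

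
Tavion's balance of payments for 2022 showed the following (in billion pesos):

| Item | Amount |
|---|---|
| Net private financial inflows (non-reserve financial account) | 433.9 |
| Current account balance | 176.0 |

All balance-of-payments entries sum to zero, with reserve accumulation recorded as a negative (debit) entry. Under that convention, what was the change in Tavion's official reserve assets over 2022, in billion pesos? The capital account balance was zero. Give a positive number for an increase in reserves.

Official reserve transactions balance = -(176.0 + 433.9) = -609.9
An accumulation of reserves is recorded as a debit (negative entry), so the change in the stock of reserves is the negative of that balance.
Change in official reserves = -(-609.9) = 609.9

609.9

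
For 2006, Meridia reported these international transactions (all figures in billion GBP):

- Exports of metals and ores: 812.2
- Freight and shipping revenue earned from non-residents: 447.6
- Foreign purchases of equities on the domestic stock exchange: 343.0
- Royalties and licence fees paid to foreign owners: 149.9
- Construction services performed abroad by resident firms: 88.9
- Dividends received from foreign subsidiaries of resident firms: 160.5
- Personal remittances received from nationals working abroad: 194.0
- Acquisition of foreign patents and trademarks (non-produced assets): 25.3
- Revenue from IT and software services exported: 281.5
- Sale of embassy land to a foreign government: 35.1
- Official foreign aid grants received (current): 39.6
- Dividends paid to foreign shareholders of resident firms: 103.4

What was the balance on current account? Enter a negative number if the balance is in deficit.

Goods: 812.2
Services: 88.9 + 447.6 - 149.9 + 281.5 = 668.1
Primary income: -103.4 + 160.5 = 57.1
Secondary income: 194.0 + 39.6 = 233.6
Current account = 812.2 + 668.1 + 57.1 + 233.6 = 1771.0
(Excluded from the current account — financial account: foreign purchases of equities on the domestic stock exchange 343.0; capital account: acquisition of foreign patents and trademarks (non-produced assets) 25.3, sale of embassy land to a foreign government 35.1.)

1771.0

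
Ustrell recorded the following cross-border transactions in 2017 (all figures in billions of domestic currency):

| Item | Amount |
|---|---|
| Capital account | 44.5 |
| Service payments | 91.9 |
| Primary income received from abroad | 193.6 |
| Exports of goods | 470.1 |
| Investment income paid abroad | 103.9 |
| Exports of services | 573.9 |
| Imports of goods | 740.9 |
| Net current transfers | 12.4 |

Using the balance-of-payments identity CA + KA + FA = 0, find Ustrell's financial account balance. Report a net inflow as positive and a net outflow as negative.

-357.8

Goods balance = 470.1 - 740.9 = -270.8
Services balance = 573.9 - 91.9 = 482.0
Trade balance (goods + services) = -270.8 + 482.0 = 211.2
Net primary income = 193.6 - 103.9 = 89.7
Net secondary income = 12.4
Current account = 211.2 + 89.7 + 12.4 = 313.3
Financial account = -(313.3 + 44.5) = -357.8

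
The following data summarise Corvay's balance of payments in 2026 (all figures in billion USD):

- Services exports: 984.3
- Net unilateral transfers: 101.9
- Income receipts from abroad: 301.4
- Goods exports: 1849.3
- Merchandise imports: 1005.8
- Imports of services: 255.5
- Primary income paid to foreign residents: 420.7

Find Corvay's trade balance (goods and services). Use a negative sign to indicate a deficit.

Goods balance = 1849.3 - 1005.8 = 843.5
Services balance = 984.3 - 255.5 = 728.8
Trade balance (goods + services) = 843.5 + 728.8 = 1572.3

1572.3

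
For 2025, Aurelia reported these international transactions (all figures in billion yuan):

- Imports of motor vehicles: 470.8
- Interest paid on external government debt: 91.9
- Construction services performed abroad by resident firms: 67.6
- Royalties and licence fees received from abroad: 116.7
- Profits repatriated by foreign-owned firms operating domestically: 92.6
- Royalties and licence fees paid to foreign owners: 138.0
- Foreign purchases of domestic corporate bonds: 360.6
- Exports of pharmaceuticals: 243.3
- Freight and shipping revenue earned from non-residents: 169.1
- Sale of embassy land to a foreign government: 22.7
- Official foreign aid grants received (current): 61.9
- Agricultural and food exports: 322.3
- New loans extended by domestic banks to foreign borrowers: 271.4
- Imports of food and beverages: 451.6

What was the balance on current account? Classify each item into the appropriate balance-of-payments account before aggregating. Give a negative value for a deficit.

Goods: -451.6 + 322.3 - 470.8 + 243.3 = -356.8
Services: 116.7 - 138.0 + 67.6 + 169.1 = 215.4
Primary income: -92.6 - 91.9 = -184.5
Secondary income: 61.9
Current account = (-356.8) + 215.4 + (-184.5) + 61.9 = -264.0
(Excluded from the current account — financial account: foreign purchases of domestic corporate bonds 360.6, new loans extended by domestic banks to foreign borrowers 271.4; capital account: sale of embassy land to a foreign government 22.7.)

-264.0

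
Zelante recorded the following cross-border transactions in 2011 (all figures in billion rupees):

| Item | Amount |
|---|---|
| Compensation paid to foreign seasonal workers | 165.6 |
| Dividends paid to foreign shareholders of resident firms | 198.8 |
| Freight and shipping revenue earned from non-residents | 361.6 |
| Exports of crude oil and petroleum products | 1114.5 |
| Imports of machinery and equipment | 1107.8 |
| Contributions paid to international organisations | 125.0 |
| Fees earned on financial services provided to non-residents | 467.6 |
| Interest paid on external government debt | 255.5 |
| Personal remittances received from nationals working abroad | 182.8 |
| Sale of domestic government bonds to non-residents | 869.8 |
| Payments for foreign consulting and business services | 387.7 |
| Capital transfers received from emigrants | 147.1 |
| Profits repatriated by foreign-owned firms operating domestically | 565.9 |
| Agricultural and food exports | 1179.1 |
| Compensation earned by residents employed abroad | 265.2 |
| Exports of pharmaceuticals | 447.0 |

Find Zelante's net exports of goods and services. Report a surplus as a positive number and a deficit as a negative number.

Goods: -1107.8 + 1179.1 + 447.0 + 1114.5 = 1632.8
Services: -387.7 + 361.6 + 467.6 = 441.5
Trade balance = 1632.8 + 441.5 = 2074.3
(Excluded from the trade balance — primary income: compensation paid to foreign seasonal workers 165.6, dividends paid to foreign shareholders of resident firms 198.8, interest paid on external government debt 255.5, profits repatriated by foreign-owned firms operating domestically 565.9, compensation earned by residents employed abroad 265.2; secondary income: contributions paid to international organisations 125.0, personal remittances received from nationals working abroad 182.8; financial account: sale of domestic government bonds to non-residents 869.8; capital account: capital transfers received from emigrants 147.1.)

2074.3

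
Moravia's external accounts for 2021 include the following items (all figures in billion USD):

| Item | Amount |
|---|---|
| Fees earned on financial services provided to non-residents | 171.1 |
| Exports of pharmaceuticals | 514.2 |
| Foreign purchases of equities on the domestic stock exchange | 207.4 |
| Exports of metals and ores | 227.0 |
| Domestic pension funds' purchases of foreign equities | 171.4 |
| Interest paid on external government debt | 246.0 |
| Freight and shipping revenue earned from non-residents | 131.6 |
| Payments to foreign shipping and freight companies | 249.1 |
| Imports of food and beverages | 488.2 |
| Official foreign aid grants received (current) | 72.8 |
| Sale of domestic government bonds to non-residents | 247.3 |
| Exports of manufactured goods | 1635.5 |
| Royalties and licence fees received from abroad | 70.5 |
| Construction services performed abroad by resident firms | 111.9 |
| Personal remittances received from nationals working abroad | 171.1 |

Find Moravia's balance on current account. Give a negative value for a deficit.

2122.4

Goods: 514.2 + 227.0 - 488.2 + 1635.5 = 1888.5
Services: -249.1 + 171.1 + 111.9 + 70.5 + 131.6 = 236.0
Primary income: -246.0
Secondary income: 72.8 + 171.1 = 243.9
Current account = 1888.5 + 236.0 + (-246.0) + 243.9 = 2122.4
(Excluded from the current account — financial account: foreign purchases of equities on the domestic stock exchange 207.4, domestic pension funds' purchases of foreign equities 171.4, sale of domestic government bonds to non-residents 247.3.)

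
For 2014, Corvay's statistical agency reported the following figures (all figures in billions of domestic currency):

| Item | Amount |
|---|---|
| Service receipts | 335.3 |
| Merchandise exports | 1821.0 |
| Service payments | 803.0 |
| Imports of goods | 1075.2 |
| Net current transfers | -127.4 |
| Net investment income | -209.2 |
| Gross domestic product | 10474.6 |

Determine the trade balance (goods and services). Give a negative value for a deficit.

Goods balance = 1821.0 - 1075.2 = 745.8
Services balance = 335.3 - 803.0 = -467.7
Trade balance (goods + services) = 745.8 + (-467.7) = 278.1

278.1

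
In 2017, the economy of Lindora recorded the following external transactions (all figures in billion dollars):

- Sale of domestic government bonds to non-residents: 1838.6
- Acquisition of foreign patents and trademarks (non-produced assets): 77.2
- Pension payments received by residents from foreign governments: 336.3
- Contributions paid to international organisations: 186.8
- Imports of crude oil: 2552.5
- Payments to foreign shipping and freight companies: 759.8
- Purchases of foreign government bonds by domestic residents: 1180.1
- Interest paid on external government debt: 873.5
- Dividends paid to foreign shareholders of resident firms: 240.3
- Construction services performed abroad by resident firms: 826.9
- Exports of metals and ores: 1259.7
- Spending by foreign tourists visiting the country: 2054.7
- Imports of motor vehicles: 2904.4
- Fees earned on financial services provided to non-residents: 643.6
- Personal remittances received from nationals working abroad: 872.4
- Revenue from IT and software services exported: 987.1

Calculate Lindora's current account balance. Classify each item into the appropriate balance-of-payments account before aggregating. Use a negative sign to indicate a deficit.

-536.6

Goods: -2552.5 + 1259.7 - 2904.4 = -4197.2
Services: 643.6 + 826.9 + 987.1 + 2054.7 - 759.8 = 3752.5
Primary income: -240.3 - 873.5 = -1113.8
Secondary income: 872.4 + 336.3 - 186.8 = 1021.9
Current account = (-4197.2) + 3752.5 + (-1113.8) + 1021.9 = -536.6
(Excluded from the current account — financial account: sale of domestic government bonds to non-residents 1838.6, purchases of foreign government bonds by domestic residents 1180.1; capital account: acquisition of foreign patents and trademarks (non-produced assets) 77.2.)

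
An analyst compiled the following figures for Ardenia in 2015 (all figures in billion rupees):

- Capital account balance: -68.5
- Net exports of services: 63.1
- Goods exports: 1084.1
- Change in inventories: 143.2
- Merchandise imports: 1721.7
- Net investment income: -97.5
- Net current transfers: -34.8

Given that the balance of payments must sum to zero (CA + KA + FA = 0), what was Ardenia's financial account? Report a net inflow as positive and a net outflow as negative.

775.3

Goods balance = 1084.1 - 1721.7 = -637.6
Services balance = 63.1
Trade balance (goods + services) = -637.6 + 63.1 = -574.5
Net primary income = -97.5
Net secondary income = -34.8
Current account = -574.5 + (-97.5) + (-34.8) = -706.8
Financial account = -(-706.8 + (-68.5)) = 775.3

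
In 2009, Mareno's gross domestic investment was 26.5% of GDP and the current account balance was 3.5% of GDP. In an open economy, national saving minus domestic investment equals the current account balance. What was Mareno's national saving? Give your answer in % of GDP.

S = I + CA = 26.5 + 3.5 = 30.0

30.0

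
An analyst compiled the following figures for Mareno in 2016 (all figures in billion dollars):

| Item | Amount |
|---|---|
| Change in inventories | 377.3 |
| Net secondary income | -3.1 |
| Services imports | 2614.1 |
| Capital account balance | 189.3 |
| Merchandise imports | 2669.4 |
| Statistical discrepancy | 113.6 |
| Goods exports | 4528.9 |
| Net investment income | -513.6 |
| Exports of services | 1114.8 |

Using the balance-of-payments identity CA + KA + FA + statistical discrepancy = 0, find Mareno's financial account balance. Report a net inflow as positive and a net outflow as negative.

Goods balance = 4528.9 - 2669.4 = 1859.5
Services balance = 1114.8 - 2614.1 = -1499.3
Trade balance (goods + services) = 1859.5 + (-1499.3) = 360.2
Net primary income = -513.6
Net secondary income = -3.1
Current account = 360.2 + (-513.6) + (-3.1) = -156.5
Financial account = -(-156.5 + 189.3 + 113.6) = -146.4

-146.4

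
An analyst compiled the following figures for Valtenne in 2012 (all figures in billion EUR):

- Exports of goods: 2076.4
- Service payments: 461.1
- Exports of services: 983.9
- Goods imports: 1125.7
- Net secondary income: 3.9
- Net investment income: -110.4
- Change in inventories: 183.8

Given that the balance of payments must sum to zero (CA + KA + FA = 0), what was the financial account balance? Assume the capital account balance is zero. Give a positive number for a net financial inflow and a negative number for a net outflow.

-1367.0

Goods balance = 2076.4 - 1125.7 = 950.7
Services balance = 983.9 - 461.1 = 522.8
Trade balance (goods + services) = 950.7 + 522.8 = 1473.5
Net primary income = -110.4
Net secondary income = 3.9
Current account = 1473.5 + (-110.4) + 3.9 = 1367.0
Financial account = -(1367.0) = -1367.0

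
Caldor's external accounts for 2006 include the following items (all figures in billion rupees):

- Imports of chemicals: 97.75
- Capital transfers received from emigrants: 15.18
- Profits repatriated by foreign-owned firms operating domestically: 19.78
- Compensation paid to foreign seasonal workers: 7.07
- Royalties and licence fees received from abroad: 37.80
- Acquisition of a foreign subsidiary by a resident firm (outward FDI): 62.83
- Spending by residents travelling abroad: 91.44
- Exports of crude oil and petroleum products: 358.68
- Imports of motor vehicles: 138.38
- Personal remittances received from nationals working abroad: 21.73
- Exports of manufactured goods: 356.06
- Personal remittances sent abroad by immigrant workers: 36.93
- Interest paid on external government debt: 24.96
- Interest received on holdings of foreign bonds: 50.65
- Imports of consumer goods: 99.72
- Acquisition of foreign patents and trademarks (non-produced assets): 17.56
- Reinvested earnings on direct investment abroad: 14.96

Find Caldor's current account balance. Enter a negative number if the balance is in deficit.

Goods: -138.38 - 97.75 + 356.06 + 358.68 - 99.72 = 378.89
Services: 37.80 - 91.44 = -53.64
Primary income: -19.78 + 14.96 - 24.96 - 7.07 + 50.65 = 13.80
Secondary income: 21.73 - 36.93 = -15.20
Current account = 378.89 + (-53.64) + 13.80 + (-15.20) = 323.85
(Excluded from the current account — capital account: capital transfers received from emigrants 15.18, acquisition of foreign patents and trademarks (non-produced assets) 17.56; financial account: acquisition of a foreign subsidiary by a resident firm (outward FDI) 62.83.)

323.85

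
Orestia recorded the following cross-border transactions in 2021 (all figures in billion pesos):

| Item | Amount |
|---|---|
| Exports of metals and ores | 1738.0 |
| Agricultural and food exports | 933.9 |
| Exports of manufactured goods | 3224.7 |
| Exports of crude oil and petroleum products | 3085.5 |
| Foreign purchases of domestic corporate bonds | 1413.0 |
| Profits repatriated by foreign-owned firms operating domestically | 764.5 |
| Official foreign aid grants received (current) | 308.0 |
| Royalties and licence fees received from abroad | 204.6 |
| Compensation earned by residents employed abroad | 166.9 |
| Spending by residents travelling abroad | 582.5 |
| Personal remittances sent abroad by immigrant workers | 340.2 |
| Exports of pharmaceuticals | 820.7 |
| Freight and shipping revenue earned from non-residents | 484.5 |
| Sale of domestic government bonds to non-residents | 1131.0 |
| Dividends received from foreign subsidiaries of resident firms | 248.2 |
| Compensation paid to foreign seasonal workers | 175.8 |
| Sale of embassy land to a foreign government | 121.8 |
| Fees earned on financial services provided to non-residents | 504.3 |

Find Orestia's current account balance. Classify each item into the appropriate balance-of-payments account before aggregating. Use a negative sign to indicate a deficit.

9856.3

Goods: 3085.5 + 820.7 + 933.9 + 3224.7 + 1738.0 = 9802.8
Services: 204.6 + 504.3 - 582.5 + 484.5 = 610.9
Primary income: 166.9 + 248.2 - 764.5 - 175.8 = -525.2
Secondary income: -340.2 + 308.0 = -32.2
Current account = 9802.8 + 610.9 + (-525.2) + (-32.2) = 9856.3
(Excluded from the current account — financial account: foreign purchases of domestic corporate bonds 1413.0, sale of domestic government bonds to non-residents 1131.0; capital account: sale of embassy land to a foreign government 121.8.)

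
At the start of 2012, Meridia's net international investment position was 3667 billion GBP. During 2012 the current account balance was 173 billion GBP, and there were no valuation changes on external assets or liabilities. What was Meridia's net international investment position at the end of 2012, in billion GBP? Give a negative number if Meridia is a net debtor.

3840

With no valuation effects, change in NIIP = current account = 173
End-of-year NIIP = 3667 + 173 = 3840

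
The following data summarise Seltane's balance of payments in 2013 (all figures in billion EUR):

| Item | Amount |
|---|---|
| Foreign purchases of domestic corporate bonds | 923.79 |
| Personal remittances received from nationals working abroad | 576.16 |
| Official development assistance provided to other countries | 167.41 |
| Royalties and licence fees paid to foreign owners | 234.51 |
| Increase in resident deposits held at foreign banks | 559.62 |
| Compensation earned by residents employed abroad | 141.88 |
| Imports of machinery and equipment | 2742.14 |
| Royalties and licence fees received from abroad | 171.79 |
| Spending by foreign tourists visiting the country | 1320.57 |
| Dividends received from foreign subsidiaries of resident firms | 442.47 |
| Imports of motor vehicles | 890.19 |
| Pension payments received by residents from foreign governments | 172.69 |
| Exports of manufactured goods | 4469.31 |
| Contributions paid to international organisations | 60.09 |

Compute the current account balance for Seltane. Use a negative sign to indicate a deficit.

3200.53

Goods: -2742.14 - 890.19 + 4469.31 = 836.98
Services: 171.79 - 234.51 + 1320.57 = 1257.85
Primary income: 442.47 + 141.88 = 584.35
Secondary income: -167.41 + 172.69 + 576.16 - 60.09 = 521.35
Current account = 836.98 + 1257.85 + 584.35 + 521.35 = 3200.53
(Excluded from the current account — financial account: foreign purchases of domestic corporate bonds 923.79, increase in resident deposits held at foreign banks 559.62.)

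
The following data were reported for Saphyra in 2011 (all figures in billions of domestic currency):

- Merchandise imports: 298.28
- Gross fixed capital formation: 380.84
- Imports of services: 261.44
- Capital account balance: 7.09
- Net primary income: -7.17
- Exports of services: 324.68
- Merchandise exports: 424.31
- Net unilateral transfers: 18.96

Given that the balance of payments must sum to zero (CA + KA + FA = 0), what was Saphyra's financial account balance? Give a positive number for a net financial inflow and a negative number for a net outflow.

-208.15

Goods balance = 424.31 - 298.28 = 126.03
Services balance = 324.68 - 261.44 = 63.24
Trade balance (goods + services) = 126.03 + 63.24 = 189.27
Net primary income = -7.17
Net secondary income = 18.96
Current account = 189.27 + (-7.17) + 18.96 = 201.06
Financial account = -(201.06 + 7.09) = -208.15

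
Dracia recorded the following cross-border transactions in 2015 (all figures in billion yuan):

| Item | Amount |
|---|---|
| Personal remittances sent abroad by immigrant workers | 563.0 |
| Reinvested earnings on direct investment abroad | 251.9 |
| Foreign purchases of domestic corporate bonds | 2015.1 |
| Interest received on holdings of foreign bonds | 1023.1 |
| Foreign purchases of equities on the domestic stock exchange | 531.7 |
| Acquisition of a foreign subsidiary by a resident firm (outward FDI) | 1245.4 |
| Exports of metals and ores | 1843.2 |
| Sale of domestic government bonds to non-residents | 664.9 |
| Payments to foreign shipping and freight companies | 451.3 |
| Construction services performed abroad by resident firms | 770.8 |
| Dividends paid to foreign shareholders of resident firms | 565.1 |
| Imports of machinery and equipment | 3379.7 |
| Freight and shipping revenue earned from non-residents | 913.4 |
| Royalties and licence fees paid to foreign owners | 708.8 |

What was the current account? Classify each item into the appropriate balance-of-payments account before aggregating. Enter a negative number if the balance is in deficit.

-865.5

Goods: -3379.7 + 1843.2 = -1536.5
Services: 770.8 - 451.3 - 708.8 + 913.4 = 524.1
Primary income: 1023.1 - 565.1 + 251.9 = 709.9
Secondary income: -563.0
Current account = (-1536.5) + 524.1 + 709.9 + (-563.0) = -865.5
(Excluded from the current account — financial account: foreign purchases of domestic corporate bonds 2015.1, foreign purchases of equities on the domestic stock exchange 531.7, acquisition of a foreign subsidiary by a resident firm (outward FDI) 1245.4, sale of domestic government bonds to non-residents 664.9.)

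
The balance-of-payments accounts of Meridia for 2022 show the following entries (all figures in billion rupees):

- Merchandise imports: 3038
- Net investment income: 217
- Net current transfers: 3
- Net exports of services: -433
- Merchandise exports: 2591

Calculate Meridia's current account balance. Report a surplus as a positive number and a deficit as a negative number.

Goods balance = 2591 - 3038 = -447
Services balance = -433
Trade balance (goods + services) = -447 + (-433) = -880
Net primary income = 217
Net secondary income = 3
Current account = -880 + 217 + 3 = -660

-660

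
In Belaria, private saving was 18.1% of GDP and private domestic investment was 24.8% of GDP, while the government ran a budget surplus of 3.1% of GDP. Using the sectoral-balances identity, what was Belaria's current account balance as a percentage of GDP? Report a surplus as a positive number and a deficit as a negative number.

By the sectoral-balances identity, CA = (S_private - I) + (T - G).
Private balance = 18.1 - 24.8 = -6.7
Government balance (T - G) = 3.1
CA = -6.7 + 3.1 = -3.6

-3.6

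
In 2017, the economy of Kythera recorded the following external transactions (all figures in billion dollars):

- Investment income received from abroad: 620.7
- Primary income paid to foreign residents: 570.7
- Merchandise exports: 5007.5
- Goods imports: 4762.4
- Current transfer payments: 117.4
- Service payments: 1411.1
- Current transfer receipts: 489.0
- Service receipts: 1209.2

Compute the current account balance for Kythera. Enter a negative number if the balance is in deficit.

464.8

Goods balance = 5007.5 - 4762.4 = 245.1
Services balance = 1209.2 - 1411.1 = -201.9
Trade balance (goods + services) = 245.1 + (-201.9) = 43.2
Net primary income = 620.7 - 570.7 = 50.0
Net secondary income = 489.0 - 117.4 = 371.6
Current account = 43.2 + 50.0 + 371.6 = 464.8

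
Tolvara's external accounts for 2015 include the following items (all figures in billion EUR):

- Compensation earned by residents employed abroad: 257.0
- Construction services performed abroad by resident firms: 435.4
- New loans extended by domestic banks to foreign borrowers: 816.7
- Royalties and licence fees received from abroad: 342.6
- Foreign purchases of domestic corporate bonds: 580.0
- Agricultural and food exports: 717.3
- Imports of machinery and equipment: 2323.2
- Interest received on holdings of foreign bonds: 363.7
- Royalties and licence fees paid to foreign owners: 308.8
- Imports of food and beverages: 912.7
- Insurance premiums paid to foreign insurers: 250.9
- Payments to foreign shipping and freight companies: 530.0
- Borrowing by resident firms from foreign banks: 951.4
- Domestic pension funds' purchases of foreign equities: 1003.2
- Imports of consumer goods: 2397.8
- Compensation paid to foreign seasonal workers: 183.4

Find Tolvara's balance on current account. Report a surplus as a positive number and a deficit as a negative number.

Goods: -2323.2 - 2397.8 - 912.7 + 717.3 = -4916.4
Services: 342.6 - 530.0 - 250.9 + 435.4 - 308.8 = -311.7
Primary income: 257.0 - 183.4 + 363.7 = 437.3
Current account = (-4916.4) + (-311.7) + 437.3 = -4790.8
(Excluded from the current account — financial account: new loans extended by domestic banks to foreign borrowers 816.7, foreign purchases of domestic corporate bonds 580.0, borrowing by resident firms from foreign banks 951.4, domestic pension funds' purchases of foreign equities 1003.2.)

-4790.8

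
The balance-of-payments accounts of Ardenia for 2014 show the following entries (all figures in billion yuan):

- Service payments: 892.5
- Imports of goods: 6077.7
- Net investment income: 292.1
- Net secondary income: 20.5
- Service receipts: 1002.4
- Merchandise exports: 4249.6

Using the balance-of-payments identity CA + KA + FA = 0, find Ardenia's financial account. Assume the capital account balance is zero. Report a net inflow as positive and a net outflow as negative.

1405.6

Goods balance = 4249.6 - 6077.7 = -1828.1
Services balance = 1002.4 - 892.5 = 109.9
Trade balance (goods + services) = -1828.1 + 109.9 = -1718.2
Net primary income = 292.1
Net secondary income = 20.5
Current account = -1718.2 + 292.1 + 20.5 = -1405.6
Financial account = -(-1405.6) = 1405.6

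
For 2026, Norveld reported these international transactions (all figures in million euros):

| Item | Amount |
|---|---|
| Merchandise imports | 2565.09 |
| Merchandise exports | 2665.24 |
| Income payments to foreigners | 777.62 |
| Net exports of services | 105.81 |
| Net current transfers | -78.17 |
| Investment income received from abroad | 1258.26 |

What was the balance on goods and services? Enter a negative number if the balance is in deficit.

205.96

Goods balance = 2665.24 - 2565.09 = 100.15
Services balance = 105.81
Trade balance (goods + services) = 100.15 + 105.81 = 205.96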